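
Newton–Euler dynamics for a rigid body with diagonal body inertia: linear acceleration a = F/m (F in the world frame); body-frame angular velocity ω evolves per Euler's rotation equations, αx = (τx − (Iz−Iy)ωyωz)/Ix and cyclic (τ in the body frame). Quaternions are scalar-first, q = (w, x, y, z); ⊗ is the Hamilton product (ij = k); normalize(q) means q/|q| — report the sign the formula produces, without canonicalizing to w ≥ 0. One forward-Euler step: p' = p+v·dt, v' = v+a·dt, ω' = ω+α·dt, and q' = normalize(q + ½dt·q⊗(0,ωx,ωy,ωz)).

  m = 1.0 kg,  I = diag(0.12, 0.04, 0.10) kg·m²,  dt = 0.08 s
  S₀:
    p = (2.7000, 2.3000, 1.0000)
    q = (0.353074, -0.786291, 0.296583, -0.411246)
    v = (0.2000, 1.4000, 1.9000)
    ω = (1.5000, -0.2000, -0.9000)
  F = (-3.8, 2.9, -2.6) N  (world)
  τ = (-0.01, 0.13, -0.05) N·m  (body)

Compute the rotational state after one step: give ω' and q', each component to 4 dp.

ω' = (1.4861, 0.1140, -0.9592)
q' = (0.3869, -0.7771, 0.2402, -0.4344)

ω×(Iω) gyroscopic = (0.0108, -0.0270, 0.0240)
(τ − ω×Iω)/I = (-0.1733, 3.9250, -0.7400)
new body rate ω' = (1.4861, 0.1140, -0.9592)
Hamilton product q⊗(0,ω) = (0.8686317, 0.1804371, -1.3951457, -0.6053829)
q + ½dt·q⊗(0,ω), renormalized = (0.3869, -0.7771, 0.2402, -0.4344)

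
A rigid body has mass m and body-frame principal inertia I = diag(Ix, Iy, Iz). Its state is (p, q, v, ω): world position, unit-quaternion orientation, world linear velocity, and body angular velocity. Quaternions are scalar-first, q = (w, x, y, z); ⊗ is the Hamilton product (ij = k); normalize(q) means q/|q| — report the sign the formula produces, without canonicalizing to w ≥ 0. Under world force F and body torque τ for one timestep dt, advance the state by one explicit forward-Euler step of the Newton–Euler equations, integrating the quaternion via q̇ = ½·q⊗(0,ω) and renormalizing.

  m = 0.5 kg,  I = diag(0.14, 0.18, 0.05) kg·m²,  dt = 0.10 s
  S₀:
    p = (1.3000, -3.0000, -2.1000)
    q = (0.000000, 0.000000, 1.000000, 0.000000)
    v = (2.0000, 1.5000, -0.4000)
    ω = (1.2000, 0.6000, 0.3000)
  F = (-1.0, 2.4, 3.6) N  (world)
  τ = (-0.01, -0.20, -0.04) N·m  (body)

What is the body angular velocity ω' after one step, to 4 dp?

ω' = (1.2096, 0.4709, 0.1624)

precession coupling ω×(Iω) = (-0.0234, 0.0324, 0.0288)
(τ − ω×Iω)/I = (0.0957, -1.2911, -1.3760)
new body rate ω' = (1.2096, 0.4709, 0.1624)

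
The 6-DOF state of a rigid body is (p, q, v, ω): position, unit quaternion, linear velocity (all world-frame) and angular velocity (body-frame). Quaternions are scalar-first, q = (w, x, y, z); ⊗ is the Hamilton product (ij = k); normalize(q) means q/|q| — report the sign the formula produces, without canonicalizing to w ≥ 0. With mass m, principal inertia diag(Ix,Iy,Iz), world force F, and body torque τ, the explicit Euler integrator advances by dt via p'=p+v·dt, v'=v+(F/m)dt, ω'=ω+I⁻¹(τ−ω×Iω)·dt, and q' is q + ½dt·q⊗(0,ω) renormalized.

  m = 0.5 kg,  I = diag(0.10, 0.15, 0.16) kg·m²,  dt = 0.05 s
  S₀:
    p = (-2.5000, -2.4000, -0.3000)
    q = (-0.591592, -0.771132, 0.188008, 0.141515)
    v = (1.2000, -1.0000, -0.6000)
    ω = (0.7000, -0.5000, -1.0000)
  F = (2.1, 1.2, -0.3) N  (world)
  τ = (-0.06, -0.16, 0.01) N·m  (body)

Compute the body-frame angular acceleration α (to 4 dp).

α = (-0.6500, -1.3467, 0.1719)

ω×(Iω) gyroscopic = (0.0050, 0.0420, -0.0175)
(τ − ω×Iω)/I = (-0.6500, -1.3467, 0.1719)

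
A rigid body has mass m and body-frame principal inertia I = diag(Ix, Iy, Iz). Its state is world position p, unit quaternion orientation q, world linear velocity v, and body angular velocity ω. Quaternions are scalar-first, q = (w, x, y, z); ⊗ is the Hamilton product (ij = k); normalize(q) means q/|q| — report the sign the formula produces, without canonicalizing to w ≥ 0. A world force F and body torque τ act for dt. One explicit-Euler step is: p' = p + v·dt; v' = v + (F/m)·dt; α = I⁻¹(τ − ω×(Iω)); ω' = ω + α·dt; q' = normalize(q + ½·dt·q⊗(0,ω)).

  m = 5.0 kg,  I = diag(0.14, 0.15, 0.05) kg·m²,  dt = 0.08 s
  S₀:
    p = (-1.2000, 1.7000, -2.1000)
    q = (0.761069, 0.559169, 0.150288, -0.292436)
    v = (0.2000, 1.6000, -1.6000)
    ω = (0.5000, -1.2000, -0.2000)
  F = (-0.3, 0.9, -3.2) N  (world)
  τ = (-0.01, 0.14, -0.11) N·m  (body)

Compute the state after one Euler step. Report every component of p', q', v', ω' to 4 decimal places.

p' = p + v·dt = (-1.1840, 1.8280, -2.2280)
new velocity v' = (0.1952, 1.6144, -1.6512)
ω×(Iω) gyroscopic = (-0.0240, -0.0090, -0.0060)
α = I⁻¹(τ − ω×Iω) = (0.1000, 0.9933, -2.0800)
ω' = ω + α·dt = (0.5080, -1.1205, -0.3664)
2q̇ = q⊗(0,ω) = (-0.1577261, -0.0004463, -0.9476670, -0.8983606)
updated quaternion q' = (0.7537, 0.5584, 0.1122, -0.3279)

p' = (-1.1840, 1.8280, -2.2280)
q' = (0.7537, 0.5584, 0.1122, -0.3279)
v' = (0.1952, 1.6144, -1.6512)
ω' = (0.5080, -1.1205, -0.3664)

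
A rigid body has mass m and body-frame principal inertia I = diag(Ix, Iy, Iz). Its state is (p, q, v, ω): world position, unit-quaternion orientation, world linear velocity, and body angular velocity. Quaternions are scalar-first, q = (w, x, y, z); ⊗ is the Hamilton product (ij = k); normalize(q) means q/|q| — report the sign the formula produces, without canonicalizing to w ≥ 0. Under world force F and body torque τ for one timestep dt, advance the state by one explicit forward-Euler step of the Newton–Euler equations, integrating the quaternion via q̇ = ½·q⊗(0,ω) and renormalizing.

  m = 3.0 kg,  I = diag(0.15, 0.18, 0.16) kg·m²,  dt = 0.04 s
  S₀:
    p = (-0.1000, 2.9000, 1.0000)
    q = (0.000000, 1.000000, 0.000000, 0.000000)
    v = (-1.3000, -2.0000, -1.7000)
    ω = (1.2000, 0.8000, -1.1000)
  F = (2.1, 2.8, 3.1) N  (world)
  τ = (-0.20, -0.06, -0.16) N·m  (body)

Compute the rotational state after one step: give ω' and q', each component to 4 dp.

ω' = (1.1420, 0.7837, -1.1472)
q' = (-0.0240, 0.9993, 0.0220, 0.0160)

angular accel α = (-1.4507, -0.4067, -1.1800)
ω + α·dt = (1.1420, 0.7837, -1.1472)
Hamilton product q⊗(0,ω) = (-1.2000000, 0.0000000, 1.1000000, 0.8000000)
q + ½dt·q⊗(0,ω), renormalized = (-0.0240, 0.9993, 0.0220, 0.0160)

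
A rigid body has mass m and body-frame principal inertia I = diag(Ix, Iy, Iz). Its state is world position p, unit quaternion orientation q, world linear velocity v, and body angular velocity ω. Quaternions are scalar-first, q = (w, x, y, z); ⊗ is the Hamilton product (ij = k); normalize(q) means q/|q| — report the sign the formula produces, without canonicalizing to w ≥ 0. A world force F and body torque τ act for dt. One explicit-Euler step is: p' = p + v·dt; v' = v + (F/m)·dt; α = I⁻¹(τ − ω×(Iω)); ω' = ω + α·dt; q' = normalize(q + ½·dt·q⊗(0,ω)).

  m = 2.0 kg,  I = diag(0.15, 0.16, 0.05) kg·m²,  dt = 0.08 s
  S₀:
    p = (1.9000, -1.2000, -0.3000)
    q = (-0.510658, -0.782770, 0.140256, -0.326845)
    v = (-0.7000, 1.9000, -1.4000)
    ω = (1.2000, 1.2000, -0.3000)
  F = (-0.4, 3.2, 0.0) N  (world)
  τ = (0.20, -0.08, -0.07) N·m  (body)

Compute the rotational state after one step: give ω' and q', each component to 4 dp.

α = I⁻¹(τ − ω×Iω) = (1.0693, -0.2750, -1.6880)
ω' = ω + α·dt = (1.2855, 1.1780, -0.4350)
Hamilton product q⊗(0,ω) = (0.6729633, -0.2626524, -1.2398346, -0.9544338)
updated quaternion q' = (-0.4826, -0.7914, 0.0904, -0.3642)

ω' = (1.2855, 1.1780, -0.4350)
q' = (-0.4826, -0.7914, 0.0904, -0.3642)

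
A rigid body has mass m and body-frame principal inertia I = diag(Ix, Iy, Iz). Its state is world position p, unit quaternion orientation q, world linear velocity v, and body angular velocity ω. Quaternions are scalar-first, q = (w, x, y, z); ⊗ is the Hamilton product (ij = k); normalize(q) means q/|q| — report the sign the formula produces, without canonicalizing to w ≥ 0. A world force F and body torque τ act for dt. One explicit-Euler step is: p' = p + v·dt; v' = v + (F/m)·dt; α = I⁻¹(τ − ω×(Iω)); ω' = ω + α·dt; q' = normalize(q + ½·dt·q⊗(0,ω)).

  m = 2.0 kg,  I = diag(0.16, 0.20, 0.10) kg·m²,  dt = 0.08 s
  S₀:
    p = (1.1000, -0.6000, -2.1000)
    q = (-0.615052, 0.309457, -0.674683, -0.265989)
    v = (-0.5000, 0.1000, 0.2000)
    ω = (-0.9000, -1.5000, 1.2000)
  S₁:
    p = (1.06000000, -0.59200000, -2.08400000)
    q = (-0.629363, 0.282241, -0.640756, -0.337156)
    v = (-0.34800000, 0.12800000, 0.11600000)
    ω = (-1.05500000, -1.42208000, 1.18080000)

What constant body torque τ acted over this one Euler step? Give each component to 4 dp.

ω₁ − ω₀ = (-0.15500000, 0.07792000, -0.01920000)
applied torque τ = (-0.1300, 0.1300, 0.0300)

τ = (-0.1300, 0.1300, 0.0300)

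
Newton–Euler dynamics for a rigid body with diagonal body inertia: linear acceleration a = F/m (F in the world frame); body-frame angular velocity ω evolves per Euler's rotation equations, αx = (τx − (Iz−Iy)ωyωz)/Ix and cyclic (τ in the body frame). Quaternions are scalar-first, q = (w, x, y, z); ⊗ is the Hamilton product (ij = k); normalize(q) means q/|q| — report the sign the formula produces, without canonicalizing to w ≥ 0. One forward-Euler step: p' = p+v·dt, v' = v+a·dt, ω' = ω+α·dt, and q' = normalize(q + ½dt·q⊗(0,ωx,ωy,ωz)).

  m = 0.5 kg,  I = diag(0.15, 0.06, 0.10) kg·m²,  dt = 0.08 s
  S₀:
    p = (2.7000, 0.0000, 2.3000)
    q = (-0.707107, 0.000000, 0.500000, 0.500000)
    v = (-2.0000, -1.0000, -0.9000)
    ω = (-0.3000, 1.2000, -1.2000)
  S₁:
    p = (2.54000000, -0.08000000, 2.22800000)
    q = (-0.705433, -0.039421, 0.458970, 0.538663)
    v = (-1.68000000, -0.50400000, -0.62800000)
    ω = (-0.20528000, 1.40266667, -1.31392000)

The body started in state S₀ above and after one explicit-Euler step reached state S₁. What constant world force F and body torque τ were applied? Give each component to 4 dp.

ω₁ − ω₀ = (0.09472000, 0.20266667, -0.11392000)
gyro term ω₀×Iω₀ = (-0.0576, 0.0180, 0.0324)
I·α + gyro = (0.1200, 0.1700, -0.1100)
velocity change Δv = (0.32000000, 0.49600000, 0.27200000)
F = m·Δv/dt = (2.0000, 3.1000, 1.7000)

F = (2.0000, 3.1000, 1.7000)
τ = (0.1200, 0.1700, -0.1100)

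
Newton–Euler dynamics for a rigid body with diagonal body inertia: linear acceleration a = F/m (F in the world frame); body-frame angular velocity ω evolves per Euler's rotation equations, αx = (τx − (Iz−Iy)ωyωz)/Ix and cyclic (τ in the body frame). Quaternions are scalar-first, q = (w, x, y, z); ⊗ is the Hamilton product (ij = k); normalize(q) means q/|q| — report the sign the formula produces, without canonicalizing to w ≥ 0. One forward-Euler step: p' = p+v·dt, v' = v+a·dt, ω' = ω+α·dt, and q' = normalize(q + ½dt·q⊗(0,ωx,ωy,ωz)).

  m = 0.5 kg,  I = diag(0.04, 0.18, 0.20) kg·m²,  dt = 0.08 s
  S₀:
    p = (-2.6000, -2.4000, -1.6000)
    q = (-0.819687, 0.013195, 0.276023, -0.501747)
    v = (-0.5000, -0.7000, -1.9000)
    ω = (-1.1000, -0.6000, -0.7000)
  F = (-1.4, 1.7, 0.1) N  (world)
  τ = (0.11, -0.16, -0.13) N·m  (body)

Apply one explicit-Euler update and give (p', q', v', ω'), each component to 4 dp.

(τ − ω×Iω)/I = (2.5400, -0.2044, -1.1120)
new body rate ω' = (-0.8968, -0.6164, -0.7890)
2q̇ = q⊗(0,ω) = (-0.1710946, 0.4073914, 1.0529704, 0.8694892)
updated quaternion q' = (-0.8252, 0.0294, 0.3176, -0.4662)
a = (-2.8000, 3.4000, 0.2000)
p + v·dt = (-2.6400, -2.4560, -1.7520)
v' = v + a·dt = (-0.7240, -0.4280, -1.8840)

p' = (-2.6400, -2.4560, -1.7520)
q' = (-0.8252, 0.0294, 0.3176, -0.4662)
v' = (-0.7240, -0.4280, -1.8840)
ω' = (-0.8968, -0.6164, -0.7890)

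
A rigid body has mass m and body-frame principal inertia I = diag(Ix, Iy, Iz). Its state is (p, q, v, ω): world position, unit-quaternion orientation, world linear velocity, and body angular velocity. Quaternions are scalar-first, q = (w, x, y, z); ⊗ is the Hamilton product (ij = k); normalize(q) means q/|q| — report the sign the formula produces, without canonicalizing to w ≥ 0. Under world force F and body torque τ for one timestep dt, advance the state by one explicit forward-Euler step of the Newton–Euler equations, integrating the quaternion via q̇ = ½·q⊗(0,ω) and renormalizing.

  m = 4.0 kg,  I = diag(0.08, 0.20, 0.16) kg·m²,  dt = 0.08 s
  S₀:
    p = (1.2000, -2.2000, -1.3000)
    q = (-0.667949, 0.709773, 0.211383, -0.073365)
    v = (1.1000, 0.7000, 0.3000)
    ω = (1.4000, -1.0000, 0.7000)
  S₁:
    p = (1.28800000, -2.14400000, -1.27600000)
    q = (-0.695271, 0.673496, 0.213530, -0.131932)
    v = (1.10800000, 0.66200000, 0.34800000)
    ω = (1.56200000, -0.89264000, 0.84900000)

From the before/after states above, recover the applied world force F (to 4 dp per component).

Δv = v₁−v₀ = (0.00800000, -0.03800000, 0.04800000)
m·(v₁−v₀)/dt = (0.4000, -1.9000, 2.4000)

F = (0.4000, -1.9000, 2.4000)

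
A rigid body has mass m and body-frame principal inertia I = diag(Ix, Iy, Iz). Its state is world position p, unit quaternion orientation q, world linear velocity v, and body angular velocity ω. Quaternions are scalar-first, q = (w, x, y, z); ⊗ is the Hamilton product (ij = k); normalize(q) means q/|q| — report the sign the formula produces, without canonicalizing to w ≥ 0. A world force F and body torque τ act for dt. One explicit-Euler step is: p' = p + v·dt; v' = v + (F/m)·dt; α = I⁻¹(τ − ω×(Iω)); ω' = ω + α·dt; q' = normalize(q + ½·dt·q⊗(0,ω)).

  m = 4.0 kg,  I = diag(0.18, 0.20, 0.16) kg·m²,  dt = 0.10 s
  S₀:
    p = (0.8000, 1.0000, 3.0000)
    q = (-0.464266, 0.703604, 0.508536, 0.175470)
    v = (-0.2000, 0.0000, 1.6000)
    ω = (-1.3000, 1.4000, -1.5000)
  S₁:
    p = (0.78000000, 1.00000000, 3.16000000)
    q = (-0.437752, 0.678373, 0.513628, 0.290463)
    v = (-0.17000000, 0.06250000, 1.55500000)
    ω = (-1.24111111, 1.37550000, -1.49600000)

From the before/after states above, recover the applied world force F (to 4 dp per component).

F = (1.2000, 2.5000, -1.8000)

Δv = v₁−v₀ = (0.03000000, 0.06250000, -0.04500000)
applied force F = (1.2000, 2.5000, -1.8000)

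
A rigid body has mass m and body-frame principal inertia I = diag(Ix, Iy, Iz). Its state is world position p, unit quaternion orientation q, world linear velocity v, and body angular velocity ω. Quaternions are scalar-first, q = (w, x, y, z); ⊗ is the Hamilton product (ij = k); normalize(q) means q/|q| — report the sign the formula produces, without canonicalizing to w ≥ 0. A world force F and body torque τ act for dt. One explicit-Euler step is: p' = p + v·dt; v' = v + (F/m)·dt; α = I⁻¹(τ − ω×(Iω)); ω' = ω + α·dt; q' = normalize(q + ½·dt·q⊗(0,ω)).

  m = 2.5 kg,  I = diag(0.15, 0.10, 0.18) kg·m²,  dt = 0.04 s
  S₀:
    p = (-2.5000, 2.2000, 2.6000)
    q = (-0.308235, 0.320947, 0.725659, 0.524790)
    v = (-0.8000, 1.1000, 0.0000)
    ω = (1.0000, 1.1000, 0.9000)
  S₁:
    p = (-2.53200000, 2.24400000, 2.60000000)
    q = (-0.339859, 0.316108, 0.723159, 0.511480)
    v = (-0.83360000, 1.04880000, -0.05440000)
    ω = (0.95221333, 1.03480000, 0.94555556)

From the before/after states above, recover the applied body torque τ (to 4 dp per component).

Δω = ω₁−ω₀ = (-0.04778667, -0.06520000, 0.04555556)
ω₀×(Iω₀) = (0.0792, -0.0270, -0.0550)
I·α + gyro = (-0.1000, -0.1900, 0.1500)

τ = (-0.1000, -0.1900, 0.1500)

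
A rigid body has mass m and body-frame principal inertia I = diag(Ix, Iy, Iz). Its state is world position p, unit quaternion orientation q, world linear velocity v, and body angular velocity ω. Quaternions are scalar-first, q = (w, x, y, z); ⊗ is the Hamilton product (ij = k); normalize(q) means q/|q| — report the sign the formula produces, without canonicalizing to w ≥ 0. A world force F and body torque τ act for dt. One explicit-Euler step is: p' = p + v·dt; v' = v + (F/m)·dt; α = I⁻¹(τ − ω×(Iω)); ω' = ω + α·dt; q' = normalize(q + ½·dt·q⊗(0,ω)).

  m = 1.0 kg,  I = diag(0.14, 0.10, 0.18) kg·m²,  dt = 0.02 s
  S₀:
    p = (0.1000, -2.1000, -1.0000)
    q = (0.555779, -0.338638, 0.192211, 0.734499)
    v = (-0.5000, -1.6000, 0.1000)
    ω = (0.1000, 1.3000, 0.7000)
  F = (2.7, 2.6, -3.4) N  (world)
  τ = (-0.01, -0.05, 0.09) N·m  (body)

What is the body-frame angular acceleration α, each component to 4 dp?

gyro term ω×Iω = (0.0728, -0.0028, -0.0052)
(τ − ω×Iω)/I = (-0.5914, -0.4720, 0.5289)

α = (-0.5914, -0.4720, 0.5289)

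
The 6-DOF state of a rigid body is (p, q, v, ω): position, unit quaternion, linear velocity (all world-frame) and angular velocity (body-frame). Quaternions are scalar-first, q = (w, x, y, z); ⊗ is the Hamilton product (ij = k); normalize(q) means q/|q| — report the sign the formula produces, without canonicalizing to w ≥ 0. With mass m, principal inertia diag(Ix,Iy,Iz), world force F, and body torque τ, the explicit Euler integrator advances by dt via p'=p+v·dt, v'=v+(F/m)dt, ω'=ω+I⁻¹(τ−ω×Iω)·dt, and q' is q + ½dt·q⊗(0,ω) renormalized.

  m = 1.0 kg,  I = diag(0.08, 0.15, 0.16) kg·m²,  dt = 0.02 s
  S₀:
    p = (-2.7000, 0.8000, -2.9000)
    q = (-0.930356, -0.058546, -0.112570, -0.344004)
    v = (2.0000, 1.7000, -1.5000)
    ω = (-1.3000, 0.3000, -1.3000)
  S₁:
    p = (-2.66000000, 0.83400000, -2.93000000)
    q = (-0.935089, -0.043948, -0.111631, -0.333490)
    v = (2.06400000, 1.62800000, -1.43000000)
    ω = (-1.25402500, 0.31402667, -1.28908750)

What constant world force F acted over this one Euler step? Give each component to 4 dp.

F = (3.2000, -3.6000, 3.5000)

v₁ − v₀ = (0.06400000, -0.07200000, 0.07000000)
m·(v₁−v₀)/dt = (3.2000, -3.6000, 3.5000)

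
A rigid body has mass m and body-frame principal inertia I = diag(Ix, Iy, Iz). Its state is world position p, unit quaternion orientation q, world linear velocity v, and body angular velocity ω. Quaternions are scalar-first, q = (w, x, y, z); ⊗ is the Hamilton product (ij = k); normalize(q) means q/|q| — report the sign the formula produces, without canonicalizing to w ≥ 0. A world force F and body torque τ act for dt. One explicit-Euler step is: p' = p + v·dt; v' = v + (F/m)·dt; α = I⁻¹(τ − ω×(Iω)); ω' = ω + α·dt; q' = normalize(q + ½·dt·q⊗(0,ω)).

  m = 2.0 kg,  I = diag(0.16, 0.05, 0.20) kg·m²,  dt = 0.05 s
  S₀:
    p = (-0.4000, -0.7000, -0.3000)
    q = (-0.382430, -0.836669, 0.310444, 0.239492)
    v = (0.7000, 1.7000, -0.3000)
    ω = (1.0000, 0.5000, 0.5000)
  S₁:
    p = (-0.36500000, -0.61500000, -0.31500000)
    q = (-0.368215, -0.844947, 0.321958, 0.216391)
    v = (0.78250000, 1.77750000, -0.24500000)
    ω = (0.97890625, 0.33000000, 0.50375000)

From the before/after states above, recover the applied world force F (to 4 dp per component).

F = (3.3000, 3.1000, 2.2000)

velocity change Δv = (0.08250000, 0.07750000, 0.05500000)
m·(v₁−v₀)/dt = (3.3000, 3.1000, 2.2000)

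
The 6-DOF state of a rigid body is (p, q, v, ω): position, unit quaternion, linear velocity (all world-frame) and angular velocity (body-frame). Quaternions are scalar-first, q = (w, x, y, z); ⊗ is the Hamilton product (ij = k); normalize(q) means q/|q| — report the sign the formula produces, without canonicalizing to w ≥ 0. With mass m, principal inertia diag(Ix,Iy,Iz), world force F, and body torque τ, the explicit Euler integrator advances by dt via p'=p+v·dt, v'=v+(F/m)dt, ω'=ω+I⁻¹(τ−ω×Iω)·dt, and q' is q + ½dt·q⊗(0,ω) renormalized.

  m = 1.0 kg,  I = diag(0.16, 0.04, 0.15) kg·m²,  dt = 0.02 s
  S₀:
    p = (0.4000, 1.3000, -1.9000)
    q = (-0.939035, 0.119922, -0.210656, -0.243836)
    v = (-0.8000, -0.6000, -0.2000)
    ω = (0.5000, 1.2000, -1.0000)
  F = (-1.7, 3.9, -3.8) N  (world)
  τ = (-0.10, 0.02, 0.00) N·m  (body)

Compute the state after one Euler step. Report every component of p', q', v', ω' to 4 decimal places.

p' = (0.3840, 1.2880, -1.9040)
q' = (-0.9394, 0.1202, -0.2219, -0.2319)
v' = (-0.8340, -0.5220, -0.2760)
ω' = (0.5040, 1.2125, -0.9904)

a = (-1.7000, 3.9000, -3.8000)
p' = p + v·dt = (0.3840, 1.2880, -1.9040)
v + (F/m)dt = (-0.8340, -0.5220, -0.2760)
α = I⁻¹(τ − ω×Iω) = (0.2000, 0.6250, 0.4800)
ω' = ω + α·dt = (0.5040, 1.2125, -0.9904)
q⊗(0,ω) = (-0.0510098, 0.0337417, -1.1288380, 1.1882694)
updated quaternion q' = (-0.9394, 0.1202, -0.2219, -0.2319)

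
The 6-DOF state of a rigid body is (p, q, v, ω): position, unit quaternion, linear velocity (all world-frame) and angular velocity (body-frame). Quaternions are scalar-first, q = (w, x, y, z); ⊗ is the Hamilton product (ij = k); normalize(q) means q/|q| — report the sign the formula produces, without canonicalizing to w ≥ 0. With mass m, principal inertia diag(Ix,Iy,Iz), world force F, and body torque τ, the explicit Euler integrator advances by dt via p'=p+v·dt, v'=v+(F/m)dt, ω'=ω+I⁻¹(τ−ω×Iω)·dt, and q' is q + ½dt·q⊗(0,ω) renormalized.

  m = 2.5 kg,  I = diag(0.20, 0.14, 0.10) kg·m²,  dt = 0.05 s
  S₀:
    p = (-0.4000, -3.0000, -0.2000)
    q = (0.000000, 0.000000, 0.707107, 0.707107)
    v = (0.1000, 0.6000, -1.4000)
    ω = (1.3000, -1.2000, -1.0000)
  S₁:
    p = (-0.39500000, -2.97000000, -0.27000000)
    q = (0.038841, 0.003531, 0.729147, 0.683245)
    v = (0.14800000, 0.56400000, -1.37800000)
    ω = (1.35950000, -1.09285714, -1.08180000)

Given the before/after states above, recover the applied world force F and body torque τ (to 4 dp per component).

F = (2.4000, -1.8000, 1.1000)
τ = (0.1900, 0.1700, -0.0700)

Δv = v₁−v₀ = (0.04800000, -0.03600000, 0.02200000)
applied force F = (2.4000, -1.8000, 1.1000)
ω₁ − ω₀ = (0.05950000, 0.10714286, -0.08180000)
precession coupling = (-0.0480, -0.1300, 0.0936)
τ = I·(Δω/dt) + ω₀×(Iω₀) = (0.1900, 0.1700, -0.0700)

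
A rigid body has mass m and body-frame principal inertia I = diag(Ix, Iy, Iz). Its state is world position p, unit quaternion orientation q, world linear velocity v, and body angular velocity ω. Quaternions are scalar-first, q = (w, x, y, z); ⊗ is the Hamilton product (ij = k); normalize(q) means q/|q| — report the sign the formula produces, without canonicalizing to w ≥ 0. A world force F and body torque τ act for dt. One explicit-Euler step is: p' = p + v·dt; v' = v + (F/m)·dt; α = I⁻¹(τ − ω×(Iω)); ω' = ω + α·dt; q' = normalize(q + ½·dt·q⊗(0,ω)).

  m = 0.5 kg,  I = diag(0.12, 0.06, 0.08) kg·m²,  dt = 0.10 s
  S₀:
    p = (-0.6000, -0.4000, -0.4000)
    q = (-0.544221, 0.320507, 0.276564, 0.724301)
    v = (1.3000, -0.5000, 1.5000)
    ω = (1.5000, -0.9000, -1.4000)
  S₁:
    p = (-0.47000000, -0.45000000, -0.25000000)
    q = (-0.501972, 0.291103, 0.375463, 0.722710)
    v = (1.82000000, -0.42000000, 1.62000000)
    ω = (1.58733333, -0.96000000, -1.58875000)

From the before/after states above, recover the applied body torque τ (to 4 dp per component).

rate change Δω = (0.08733333, -0.06000000, -0.18875000)
gyro term ω₀×Iω₀ = (0.0252, -0.0840, 0.0810)
τ = I·(Δω/dt) + ω₀×(Iω₀) = (0.1300, -0.1200, -0.0700)

τ = (0.1300, -0.1200, -0.0700)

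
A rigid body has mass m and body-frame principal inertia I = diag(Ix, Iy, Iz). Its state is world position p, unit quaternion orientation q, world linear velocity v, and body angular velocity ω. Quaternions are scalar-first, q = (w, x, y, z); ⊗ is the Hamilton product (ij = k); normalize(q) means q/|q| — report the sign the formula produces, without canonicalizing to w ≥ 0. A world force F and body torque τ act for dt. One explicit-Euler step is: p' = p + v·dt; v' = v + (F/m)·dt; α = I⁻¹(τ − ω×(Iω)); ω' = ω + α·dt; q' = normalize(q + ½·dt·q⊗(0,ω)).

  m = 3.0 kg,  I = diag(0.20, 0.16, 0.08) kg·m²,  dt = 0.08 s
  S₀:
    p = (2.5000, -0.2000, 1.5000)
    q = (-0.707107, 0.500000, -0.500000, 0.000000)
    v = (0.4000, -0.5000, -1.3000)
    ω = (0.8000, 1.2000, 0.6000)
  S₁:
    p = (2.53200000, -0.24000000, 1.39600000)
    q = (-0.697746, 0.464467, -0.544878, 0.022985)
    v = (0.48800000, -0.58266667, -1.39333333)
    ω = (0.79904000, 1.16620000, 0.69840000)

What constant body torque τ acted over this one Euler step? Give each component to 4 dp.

ω₁ − ω₀ = (-0.00096000, -0.03380000, 0.09840000)
I·α + gyro = (-0.0600, -0.0100, 0.0600)

τ = (-0.0600, -0.0100, 0.0600)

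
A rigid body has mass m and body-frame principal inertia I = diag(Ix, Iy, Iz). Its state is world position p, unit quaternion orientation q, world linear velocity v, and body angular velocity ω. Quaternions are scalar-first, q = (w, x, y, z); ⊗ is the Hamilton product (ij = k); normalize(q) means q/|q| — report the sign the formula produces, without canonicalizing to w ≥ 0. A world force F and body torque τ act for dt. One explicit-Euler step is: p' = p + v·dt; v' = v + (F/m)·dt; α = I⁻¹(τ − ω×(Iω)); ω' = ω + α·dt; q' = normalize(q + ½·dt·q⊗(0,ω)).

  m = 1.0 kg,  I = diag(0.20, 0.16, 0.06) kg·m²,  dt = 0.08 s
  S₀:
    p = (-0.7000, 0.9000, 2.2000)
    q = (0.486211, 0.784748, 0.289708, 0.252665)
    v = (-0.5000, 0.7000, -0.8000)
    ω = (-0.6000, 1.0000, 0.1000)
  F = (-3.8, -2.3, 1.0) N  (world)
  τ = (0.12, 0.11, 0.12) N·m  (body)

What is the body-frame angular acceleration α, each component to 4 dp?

α = (0.6500, 0.7400, 1.6000)

gyro term ω×Iω = (-0.0100, -0.0084, 0.0240)
angular accel α = (0.6500, 0.7400, 1.6000)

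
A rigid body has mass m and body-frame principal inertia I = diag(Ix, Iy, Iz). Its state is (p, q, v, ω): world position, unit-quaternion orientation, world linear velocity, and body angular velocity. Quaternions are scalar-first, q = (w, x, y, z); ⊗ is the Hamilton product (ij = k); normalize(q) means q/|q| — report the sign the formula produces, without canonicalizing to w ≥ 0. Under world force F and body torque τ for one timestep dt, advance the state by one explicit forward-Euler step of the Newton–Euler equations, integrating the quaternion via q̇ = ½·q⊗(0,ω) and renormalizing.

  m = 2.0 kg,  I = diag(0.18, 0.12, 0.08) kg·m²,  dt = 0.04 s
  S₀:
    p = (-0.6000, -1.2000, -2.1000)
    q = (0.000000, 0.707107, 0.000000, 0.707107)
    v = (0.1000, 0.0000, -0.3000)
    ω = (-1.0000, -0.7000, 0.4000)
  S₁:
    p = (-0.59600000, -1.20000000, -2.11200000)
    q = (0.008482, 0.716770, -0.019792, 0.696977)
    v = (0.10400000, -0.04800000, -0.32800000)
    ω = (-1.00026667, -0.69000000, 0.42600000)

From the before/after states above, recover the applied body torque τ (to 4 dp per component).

τ = (0.0100, -0.0100, 0.0100)

Δω = ω₁−ω₀ = (-0.00026667, 0.01000000, 0.02600000)
ω₀×(Iω₀) = (0.0112, -0.0400, -0.0420)
applied torque τ = (0.0100, -0.0100, 0.0100)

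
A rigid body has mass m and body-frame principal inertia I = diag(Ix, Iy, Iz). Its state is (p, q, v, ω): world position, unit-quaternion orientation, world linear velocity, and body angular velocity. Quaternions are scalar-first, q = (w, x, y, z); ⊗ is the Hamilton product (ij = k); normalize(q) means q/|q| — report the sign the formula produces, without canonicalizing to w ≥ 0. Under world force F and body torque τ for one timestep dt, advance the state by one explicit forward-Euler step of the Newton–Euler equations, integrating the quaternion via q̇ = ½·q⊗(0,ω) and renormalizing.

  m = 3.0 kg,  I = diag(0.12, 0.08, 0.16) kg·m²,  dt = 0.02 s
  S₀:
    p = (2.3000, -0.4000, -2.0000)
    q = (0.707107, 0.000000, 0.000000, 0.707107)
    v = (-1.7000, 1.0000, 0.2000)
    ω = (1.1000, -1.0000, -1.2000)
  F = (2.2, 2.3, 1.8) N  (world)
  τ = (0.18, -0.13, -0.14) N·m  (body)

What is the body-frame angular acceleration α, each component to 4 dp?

gyro term ω×Iω = (0.0960, 0.0528, 0.0440)
angular accel α = (0.7000, -2.2850, -1.1500)

α = (0.7000, -2.2850, -1.1500)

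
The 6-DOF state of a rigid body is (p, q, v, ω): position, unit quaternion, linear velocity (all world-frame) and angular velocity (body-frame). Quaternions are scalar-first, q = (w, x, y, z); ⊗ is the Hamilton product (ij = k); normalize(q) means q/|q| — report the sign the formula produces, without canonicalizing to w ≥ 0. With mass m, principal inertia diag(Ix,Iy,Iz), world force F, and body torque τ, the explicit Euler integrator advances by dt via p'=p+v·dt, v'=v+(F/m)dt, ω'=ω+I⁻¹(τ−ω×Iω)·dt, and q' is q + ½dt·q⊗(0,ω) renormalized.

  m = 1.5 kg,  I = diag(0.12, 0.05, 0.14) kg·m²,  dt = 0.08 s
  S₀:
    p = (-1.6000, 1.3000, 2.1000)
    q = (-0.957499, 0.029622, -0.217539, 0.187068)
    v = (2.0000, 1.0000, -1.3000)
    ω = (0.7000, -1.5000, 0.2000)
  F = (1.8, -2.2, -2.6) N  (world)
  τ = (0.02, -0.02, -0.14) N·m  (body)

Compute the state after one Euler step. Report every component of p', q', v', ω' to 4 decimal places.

a = F/m = (1.2000, -1.4667, -1.7333)
new position p' = (-1.4400, 1.3800, 1.9960)
v' = v + a·dt = (2.0960, 0.8827, -1.4387)
ω×(Iω) gyroscopic = (-0.0270, -0.0028, 0.0735)
angular accel α = (0.3917, -0.3440, -1.5250)
ω + α·dt = (0.7313, -1.5275, 0.0780)
2q̇ = q⊗(0,ω) = (-0.3844575, -0.4331551, 1.5612717, -0.0836555)
updated quaternion q' = (-0.9707, 0.0123, -0.1547, 0.1833)

p' = (-1.4400, 1.3800, 1.9960)
q' = (-0.9707, 0.0123, -0.1547, 0.1833)
v' = (2.0960, 0.8827, -1.4387)
ω' = (0.7313, -1.5275, 0.0780)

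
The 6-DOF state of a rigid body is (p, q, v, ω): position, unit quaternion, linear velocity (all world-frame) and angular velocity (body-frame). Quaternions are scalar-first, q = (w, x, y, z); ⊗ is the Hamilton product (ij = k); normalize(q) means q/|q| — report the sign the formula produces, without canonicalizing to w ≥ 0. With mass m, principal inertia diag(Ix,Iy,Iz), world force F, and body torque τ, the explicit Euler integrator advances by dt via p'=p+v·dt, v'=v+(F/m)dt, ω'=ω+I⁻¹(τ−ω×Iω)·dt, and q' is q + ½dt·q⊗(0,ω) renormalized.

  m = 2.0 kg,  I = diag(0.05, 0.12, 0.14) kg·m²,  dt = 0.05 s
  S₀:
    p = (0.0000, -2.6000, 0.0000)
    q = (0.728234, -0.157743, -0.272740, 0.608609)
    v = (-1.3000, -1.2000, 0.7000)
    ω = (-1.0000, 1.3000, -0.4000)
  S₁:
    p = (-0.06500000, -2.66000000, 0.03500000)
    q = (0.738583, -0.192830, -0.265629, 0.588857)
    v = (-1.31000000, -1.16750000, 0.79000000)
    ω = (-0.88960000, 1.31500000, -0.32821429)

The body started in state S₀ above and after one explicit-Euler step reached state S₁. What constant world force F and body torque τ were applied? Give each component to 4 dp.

F = (-0.4000, 1.3000, 3.6000)
τ = (0.1000, 0.0000, 0.1100)

Δv = v₁−v₀ = (-0.01000000, 0.03250000, 0.09000000)
applied force F = (-0.4000, 1.3000, 3.6000)
ω₁ − ω₀ = (0.11040000, 0.01500000, 0.07178571)
applied torque τ = (0.1000, 0.0000, 0.1100)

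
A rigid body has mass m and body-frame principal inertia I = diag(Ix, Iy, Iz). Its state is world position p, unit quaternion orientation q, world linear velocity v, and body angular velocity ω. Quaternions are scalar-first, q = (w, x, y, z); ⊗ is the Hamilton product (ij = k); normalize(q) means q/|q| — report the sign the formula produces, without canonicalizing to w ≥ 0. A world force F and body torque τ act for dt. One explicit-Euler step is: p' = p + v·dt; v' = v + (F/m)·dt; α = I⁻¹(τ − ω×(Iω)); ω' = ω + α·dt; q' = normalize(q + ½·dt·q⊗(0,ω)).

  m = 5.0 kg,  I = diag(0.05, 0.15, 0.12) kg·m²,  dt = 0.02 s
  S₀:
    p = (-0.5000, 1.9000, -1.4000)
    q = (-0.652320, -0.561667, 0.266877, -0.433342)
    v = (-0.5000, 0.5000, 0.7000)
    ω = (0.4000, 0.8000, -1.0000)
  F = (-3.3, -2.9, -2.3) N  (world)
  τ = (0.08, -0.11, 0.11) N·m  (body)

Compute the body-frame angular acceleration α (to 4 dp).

α = (1.1200, -0.9200, 0.6500)

gyro term ω×Iω = (0.0240, 0.0280, 0.0320)
angular accel α = (1.1200, -0.9200, 0.6500)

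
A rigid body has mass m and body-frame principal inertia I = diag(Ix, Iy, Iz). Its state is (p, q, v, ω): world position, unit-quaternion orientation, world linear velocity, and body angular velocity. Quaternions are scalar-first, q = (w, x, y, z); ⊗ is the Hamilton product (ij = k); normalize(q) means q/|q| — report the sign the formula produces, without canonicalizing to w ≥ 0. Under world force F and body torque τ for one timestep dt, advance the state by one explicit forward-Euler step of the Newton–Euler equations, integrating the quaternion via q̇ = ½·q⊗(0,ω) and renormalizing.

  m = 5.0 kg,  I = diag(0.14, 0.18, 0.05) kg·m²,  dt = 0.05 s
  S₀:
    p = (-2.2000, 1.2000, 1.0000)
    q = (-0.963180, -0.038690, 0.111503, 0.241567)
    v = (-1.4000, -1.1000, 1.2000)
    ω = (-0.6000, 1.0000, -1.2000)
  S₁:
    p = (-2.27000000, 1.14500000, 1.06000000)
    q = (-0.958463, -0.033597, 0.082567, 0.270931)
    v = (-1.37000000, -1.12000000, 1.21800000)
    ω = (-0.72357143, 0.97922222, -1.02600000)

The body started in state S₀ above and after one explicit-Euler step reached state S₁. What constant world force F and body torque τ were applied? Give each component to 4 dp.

F = (3.0000, -2.0000, 1.8000)
τ = (-0.1900, -0.0100, 0.1500)

Δv = v₁−v₀ = (0.03000000, -0.02000000, 0.01800000)
m·(v₁−v₀)/dt = (3.0000, -2.0000, 1.8000)
Δω = ω₁−ω₀ = (-0.12357143, -0.02077778, 0.17400000)
I·α + gyro = (-0.1900, -0.0100, 0.1500)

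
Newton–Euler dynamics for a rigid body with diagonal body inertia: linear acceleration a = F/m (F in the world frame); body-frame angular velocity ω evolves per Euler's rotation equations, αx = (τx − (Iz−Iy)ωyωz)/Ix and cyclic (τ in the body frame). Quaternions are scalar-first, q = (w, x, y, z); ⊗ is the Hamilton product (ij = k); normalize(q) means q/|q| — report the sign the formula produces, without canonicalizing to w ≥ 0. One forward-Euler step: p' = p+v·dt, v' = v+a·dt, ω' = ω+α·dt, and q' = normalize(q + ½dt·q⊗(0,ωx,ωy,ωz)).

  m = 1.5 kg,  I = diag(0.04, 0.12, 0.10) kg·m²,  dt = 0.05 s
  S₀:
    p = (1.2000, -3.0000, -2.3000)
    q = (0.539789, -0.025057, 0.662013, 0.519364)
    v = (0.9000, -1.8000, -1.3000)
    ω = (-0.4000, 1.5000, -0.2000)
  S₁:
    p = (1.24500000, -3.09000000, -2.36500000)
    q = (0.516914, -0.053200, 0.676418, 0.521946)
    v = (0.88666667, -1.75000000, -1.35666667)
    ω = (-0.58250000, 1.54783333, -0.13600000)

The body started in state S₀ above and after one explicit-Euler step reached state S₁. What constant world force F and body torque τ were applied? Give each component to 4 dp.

F = (-0.4000, 1.5000, -1.7000)
τ = (-0.1400, 0.1100, 0.0800)

velocity change Δv = (-0.01333333, 0.05000000, -0.05666667)
applied force F = (-0.4000, 1.5000, -1.7000)
rate change Δω = (-0.18250000, 0.04783333, 0.06400000)
gyro term ω₀×Iω₀ = (0.0060, -0.0048, -0.0480)
I·α + gyro = (-0.1400, 0.1100, 0.0800)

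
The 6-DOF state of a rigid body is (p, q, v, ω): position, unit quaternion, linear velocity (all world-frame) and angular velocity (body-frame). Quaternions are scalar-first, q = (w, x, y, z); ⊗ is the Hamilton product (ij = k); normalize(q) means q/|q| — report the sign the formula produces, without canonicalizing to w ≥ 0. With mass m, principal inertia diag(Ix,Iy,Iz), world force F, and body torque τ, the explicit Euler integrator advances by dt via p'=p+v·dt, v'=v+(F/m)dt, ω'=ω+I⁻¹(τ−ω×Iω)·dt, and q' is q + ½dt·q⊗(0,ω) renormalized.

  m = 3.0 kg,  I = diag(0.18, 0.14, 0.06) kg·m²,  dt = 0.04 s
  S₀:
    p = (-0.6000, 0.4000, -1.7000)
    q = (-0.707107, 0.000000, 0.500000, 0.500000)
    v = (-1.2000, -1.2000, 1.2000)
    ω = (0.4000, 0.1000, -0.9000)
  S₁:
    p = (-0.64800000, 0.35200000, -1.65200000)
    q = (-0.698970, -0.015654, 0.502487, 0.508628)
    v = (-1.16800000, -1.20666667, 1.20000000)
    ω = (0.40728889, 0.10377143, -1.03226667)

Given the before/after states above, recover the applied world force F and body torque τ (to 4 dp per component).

F = (2.4000, -0.5000, 0.0000)
τ = (0.0400, -0.0300, -0.2000)

Δω = ω₁−ω₀ = (0.00728889, 0.00377143, -0.13226667)
I·α + gyro = (0.0400, -0.0300, -0.2000)
v₁ − v₀ = (0.03200000, -0.00666667, 0.00000000)
applied force F = (2.4000, -0.5000, 0.0000)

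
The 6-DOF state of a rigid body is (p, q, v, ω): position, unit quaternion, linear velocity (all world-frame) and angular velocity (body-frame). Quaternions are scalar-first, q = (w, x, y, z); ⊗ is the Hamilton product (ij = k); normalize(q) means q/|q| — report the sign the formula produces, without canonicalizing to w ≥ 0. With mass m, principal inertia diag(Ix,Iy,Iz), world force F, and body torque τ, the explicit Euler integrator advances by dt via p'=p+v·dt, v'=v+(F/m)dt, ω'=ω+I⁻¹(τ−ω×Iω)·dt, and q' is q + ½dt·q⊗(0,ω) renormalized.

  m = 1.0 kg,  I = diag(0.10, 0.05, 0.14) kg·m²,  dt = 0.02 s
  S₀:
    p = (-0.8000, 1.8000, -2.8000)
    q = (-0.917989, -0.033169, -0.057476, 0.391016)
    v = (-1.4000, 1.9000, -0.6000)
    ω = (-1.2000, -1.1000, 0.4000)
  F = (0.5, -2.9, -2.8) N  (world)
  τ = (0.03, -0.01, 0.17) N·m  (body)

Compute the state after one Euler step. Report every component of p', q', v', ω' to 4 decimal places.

p + v·dt = (-0.8280, 1.8380, -2.8120)
v' = v + a·dt = (-1.3900, 1.8420, -0.6560)
ω×(Iω) gyroscopic = (-0.0396, 0.0192, -0.0660)
(τ − ω×Iω)/I = (0.6960, -0.5840, 1.6857)
ω' = ω + α·dt = (-1.1861, -1.1117, 0.4337)
Hamilton product q⊗(0,ω) = (-0.2594328, 1.5087140, 0.5538363, -0.3996809)
q + ½dt·q⊗(0,ω), renormalized = (-0.9205, -0.0181, -0.0519, 0.3870)

p' = (-0.8280, 1.8380, -2.8120)
q' = (-0.9205, -0.0181, -0.0519, 0.3870)
v' = (-1.3900, 1.8420, -0.6560)
ω' = (-1.1861, -1.1117, 0.4337)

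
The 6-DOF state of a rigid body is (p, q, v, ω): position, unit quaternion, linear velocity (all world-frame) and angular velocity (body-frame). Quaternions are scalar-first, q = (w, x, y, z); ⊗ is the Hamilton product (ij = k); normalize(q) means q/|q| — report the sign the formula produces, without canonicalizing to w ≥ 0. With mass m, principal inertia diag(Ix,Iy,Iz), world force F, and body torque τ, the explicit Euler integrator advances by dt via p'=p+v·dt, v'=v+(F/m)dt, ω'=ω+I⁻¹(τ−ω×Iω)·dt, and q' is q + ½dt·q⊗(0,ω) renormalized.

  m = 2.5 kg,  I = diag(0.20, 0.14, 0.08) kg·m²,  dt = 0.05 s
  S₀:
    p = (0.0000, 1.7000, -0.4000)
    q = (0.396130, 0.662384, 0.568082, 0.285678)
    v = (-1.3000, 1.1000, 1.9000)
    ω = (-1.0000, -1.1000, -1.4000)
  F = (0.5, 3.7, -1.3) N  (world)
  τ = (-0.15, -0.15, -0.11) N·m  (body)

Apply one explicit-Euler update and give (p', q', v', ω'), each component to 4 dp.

α = I⁻¹(τ − ω×Iω) = (-0.2880, -2.2714, -0.5500)
new body rate ω' = (-1.0144, -1.2136, -1.4275)
q⊗(0,ω) = (1.6872234, -0.8771990, 0.2059166, -0.7151224)
updated quaternion q' = (0.4377, 0.6396, 0.5725, 0.2675)
a = F/m = (0.2000, 1.4800, -0.5200)
p' = p + v·dt = (-0.0650, 1.7550, -0.3050)
v' = v + a·dt = (-1.2900, 1.1740, 1.8740)

p' = (-0.0650, 1.7550, -0.3050)
q' = (0.4377, 0.6396, 0.5725, 0.2675)
v' = (-1.2900, 1.1740, 1.8740)
ω' = (-1.0144, -1.2136, -1.4275)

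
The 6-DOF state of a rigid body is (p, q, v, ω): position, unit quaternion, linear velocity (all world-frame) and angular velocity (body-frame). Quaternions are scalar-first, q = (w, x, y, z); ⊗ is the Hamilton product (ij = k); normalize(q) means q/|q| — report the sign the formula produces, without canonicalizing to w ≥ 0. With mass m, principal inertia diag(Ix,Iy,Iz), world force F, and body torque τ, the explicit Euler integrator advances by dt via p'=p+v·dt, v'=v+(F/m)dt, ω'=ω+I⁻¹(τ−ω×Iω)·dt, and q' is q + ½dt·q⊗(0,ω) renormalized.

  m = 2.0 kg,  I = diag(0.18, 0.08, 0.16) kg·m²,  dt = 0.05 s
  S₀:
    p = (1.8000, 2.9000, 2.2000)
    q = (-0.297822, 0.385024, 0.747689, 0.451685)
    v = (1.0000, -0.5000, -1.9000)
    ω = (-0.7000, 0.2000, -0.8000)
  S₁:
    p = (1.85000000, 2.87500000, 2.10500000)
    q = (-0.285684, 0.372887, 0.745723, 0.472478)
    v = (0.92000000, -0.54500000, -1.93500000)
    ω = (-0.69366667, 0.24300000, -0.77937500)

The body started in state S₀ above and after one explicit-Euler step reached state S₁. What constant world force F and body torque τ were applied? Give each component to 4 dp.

F = (-3.2000, -1.8000, -1.4000)
τ = (0.0100, 0.0800, 0.0800)

Δv = v₁−v₀ = (-0.08000000, -0.04500000, -0.03500000)
applied force F = (-3.2000, -1.8000, -1.4000)
rate change Δω = (0.00633333, 0.04300000, 0.02062500)
ω₀×(Iω₀) = (-0.0128, 0.0112, 0.0140)
applied torque τ = (0.0100, 0.0800, 0.0800)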